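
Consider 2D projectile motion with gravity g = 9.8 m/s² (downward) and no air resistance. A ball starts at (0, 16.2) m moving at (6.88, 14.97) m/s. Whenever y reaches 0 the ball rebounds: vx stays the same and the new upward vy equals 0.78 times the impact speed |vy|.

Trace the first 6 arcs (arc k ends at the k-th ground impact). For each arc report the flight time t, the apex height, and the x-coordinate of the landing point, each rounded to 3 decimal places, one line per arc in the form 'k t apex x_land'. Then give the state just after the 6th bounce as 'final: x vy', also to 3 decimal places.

1 3.902 27.634 26.848
2 3.705 16.812 52.336
3 2.890 10.229 72.216
4 2.254 6.223 87.723
5 1.758 3.786 99.819
6 1.371 2.303 109.253
final: 109.253 5.241

Arc 1: start y=16.200, vy=14.970 → t=3.902, apex=27.634, x_land=26.848, impact vy=-23.273
  bounce: vy ← 0.78·23.273 = 18.153
Arc 2: start y=0.000, vy=18.153 → t=3.705, apex=16.812, x_land=52.336, impact vy=-18.153
  bounce: vy ← 0.78·18.153 = 14.159
Arc 3: start y=0.000, vy=14.159 → t=2.890, apex=10.229, x_land=72.216, impact vy=-14.159
  bounce: vy ← 0.78·14.159 = 11.044
Arc 4: start y=0.000, vy=11.044 → t=2.254, apex=6.223, x_land=87.723, impact vy=-11.044
  bounce: vy ← 0.78·11.044 = 8.614
Arc 5: start y=0.000, vy=8.614 → t=1.758, apex=3.786, x_land=99.819, impact vy=-8.614
  bounce: vy ← 0.78·8.614 = 6.719
Arc 6: start y=0.000, vy=6.719 → t=1.371, apex=2.303, x_land=109.253, impact vy=-6.719
  bounce: vy ← 0.78·6.719 = 5.241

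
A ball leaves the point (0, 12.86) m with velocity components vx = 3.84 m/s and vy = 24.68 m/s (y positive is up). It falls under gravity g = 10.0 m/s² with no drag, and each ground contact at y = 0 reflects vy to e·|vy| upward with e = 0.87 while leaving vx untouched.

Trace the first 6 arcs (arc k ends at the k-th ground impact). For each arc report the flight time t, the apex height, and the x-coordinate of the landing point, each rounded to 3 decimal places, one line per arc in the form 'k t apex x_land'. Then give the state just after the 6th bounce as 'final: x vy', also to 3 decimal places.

1 5.411 43.315 20.779
2 5.121 32.785 40.445
3 4.456 24.815 57.555
4 3.876 18.783 72.440
5 3.372 14.217 85.390
6 2.934 10.760 96.657
final: 96.657 12.763

Arc 1: start y=12.860, vy=24.680 → t=5.411, apex=43.315, x_land=20.779, impact vy=-29.433
  bounce: vy ← 0.87·29.433 = 25.607
Arc 2: start y=0.000, vy=25.607 → t=5.121, apex=32.785, x_land=40.445, impact vy=-25.607
  bounce: vy ← 0.87·25.607 = 22.278
Arc 3: start y=0.000, vy=22.278 → t=4.456, apex=24.815, x_land=57.555, impact vy=-22.278
  bounce: vy ← 0.87·22.278 = 19.382
Arc 4: start y=0.000, vy=19.382 → t=3.876, apex=18.783, x_land=72.440, impact vy=-19.382
  bounce: vy ← 0.87·19.382 = 16.862
Arc 5: start y=0.000, vy=16.862 → t=3.372, apex=14.217, x_land=85.390, impact vy=-16.862
  bounce: vy ← 0.87·16.862 = 14.670
Arc 6: start y=0.000, vy=14.670 → t=2.934, apex=10.760, x_land=96.657, impact vy=-14.670
  bounce: vy ← 0.87·14.670 = 12.763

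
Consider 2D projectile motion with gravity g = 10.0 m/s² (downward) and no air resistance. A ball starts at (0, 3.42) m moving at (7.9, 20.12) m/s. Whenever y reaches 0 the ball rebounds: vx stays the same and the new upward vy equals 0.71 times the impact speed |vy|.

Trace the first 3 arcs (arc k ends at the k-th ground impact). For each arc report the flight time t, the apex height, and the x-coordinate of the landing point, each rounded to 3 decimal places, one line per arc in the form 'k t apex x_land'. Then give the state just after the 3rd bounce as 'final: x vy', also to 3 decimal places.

Arc 1: start y=3.420, vy=20.120 → t=4.187, apex=23.661, x_land=33.080, impact vy=-21.753
  bounce: vy ← 0.71·21.753 = 15.445
Arc 2: start y=0.000, vy=15.445 → t=3.089, apex=11.927, x_land=57.483, impact vy=-15.445
  bounce: vy ← 0.71·15.445 = 10.966
Arc 3: start y=0.000, vy=10.966 → t=2.193, apex=6.013, x_land=74.809, impact vy=-10.966
  bounce: vy ← 0.71·10.966 = 7.786

1 4.187 23.661 33.080
2 3.089 11.927 57.483
3 2.193 6.013 74.809
final: 74.809 7.786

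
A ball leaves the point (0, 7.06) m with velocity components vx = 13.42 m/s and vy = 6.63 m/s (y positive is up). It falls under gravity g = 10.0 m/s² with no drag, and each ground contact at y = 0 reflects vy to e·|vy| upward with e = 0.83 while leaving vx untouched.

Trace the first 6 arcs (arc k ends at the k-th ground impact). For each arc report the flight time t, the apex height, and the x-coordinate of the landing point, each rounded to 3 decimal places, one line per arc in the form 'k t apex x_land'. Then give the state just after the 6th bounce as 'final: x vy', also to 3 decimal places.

Arc 1: start y=7.060, vy=6.630 → t=2.024, apex=9.258, x_land=27.158, impact vy=-13.607
  bounce: vy ← 0.83·13.607 = 11.294
Arc 2: start y=0.000, vy=11.294 → t=2.259, apex=6.378, x_land=57.471, impact vy=-11.294
  bounce: vy ← 0.83·11.294 = 9.374
Arc 3: start y=0.000, vy=9.374 → t=1.875, apex=4.394, x_land=82.631, impact vy=-9.374
  bounce: vy ← 0.83·9.374 = 7.780
Arc 4: start y=0.000, vy=7.780 → t=1.556, apex=3.027, x_land=103.514, impact vy=-7.780
  bounce: vy ← 0.83·7.780 = 6.458
Arc 5: start y=0.000, vy=6.458 → t=1.292, apex=2.085, x_land=120.847, impact vy=-6.458
  bounce: vy ← 0.83·6.458 = 5.360
Arc 6: start y=0.000, vy=5.360 → t=1.072, apex=1.436, x_land=135.233, impact vy=-5.360
  bounce: vy ← 0.83·5.360 = 4.449

1 2.024 9.258 27.158
2 2.259 6.378 57.471
3 1.875 4.394 82.631
4 1.556 3.027 103.514
5 1.292 2.085 120.847
6 1.072 1.436 135.233
final: 135.233 4.449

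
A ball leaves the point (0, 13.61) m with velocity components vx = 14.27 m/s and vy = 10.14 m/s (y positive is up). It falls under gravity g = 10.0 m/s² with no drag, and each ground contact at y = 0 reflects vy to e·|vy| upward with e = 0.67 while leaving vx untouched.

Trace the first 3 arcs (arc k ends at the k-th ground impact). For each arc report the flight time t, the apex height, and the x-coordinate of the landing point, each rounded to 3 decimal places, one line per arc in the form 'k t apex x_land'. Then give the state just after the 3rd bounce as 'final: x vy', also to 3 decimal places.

Arc 1: start y=13.610, vy=10.140 → t=2.951, apex=18.751, x_land=42.104, impact vy=-19.365
  bounce: vy ← 0.67·19.365 = 12.975
Arc 2: start y=0.000, vy=12.975 → t=2.595, apex=8.417, x_land=79.134, impact vy=-12.975
  bounce: vy ← 0.67·12.975 = 8.693
Arc 3: start y=0.000, vy=8.693 → t=1.739, apex=3.779, x_land=103.945, impact vy=-8.693
  bounce: vy ← 0.67·8.693 = 5.824

1 2.951 18.751 42.104
2 2.595 8.417 79.134
3 1.739 3.779 103.945
final: 103.945 5.824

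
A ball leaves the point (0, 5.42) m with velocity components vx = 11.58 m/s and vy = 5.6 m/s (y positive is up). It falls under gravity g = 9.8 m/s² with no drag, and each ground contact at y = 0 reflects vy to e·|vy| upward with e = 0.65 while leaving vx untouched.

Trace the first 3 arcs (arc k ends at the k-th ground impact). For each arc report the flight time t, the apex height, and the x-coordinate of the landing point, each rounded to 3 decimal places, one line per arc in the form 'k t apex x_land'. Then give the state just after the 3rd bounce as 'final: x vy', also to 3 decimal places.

Arc 1: start y=5.420, vy=5.600 → t=1.768, apex=7.020, x_land=20.478, impact vy=-11.730
  bounce: vy ← 0.65·11.730 = 7.624
Arc 2: start y=0.000, vy=7.624 → t=1.556, apex=2.966, x_land=38.496, impact vy=-7.624
  bounce: vy ← 0.65·7.624 = 4.956
Arc 3: start y=0.000, vy=4.956 → t=1.011, apex=1.253, x_land=50.208, impact vy=-4.956
  bounce: vy ← 0.65·4.956 = 3.221

1 1.768 7.020 20.478
2 1.556 2.966 38.496
3 1.011 1.253 50.208
final: 50.208 3.221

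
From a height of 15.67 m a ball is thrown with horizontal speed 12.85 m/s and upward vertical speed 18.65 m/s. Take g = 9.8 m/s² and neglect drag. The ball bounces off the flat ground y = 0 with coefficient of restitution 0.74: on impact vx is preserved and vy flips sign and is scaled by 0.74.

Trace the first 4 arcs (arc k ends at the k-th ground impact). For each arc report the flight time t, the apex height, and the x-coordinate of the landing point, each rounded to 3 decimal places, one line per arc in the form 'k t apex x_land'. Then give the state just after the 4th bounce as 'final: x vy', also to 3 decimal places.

1 4.514 33.416 58.011
2 3.865 18.299 107.676
3 2.860 10.020 144.427
4 2.116 5.487 171.623
final: 171.623 7.674

Arc 1: start y=15.670, vy=18.650 → t=4.514, apex=33.416, x_land=58.011, impact vy=-25.592
  bounce: vy ← 0.74·25.592 = 18.938
Arc 2: start y=0.000, vy=18.938 → t=3.865, apex=18.299, x_land=107.676, impact vy=-18.938
  bounce: vy ← 0.74·18.938 = 14.014
Arc 3: start y=0.000, vy=14.014 → t=2.860, apex=10.020, x_land=144.427, impact vy=-14.014
  bounce: vy ← 0.74·14.014 = 10.371
Arc 4: start y=0.000, vy=10.371 → t=2.116, apex=5.487, x_land=171.623, impact vy=-10.371
  bounce: vy ← 0.74·10.371 = 7.674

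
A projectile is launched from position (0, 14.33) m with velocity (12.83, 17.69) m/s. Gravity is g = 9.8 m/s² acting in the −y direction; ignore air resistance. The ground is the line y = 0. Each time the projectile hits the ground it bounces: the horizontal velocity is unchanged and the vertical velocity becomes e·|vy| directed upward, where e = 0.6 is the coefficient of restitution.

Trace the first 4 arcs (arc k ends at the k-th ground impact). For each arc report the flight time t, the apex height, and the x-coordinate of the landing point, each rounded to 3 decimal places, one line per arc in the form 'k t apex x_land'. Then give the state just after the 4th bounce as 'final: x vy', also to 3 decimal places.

Arc 1: start y=14.330, vy=17.690 → t=4.292, apex=30.296, x_land=55.062, impact vy=-24.368
  bounce: vy ← 0.6·24.368 = 14.621
Arc 2: start y=0.000, vy=14.621 → t=2.984, apex=10.907, x_land=93.345, impact vy=-14.621
  bounce: vy ← 0.6·14.621 = 8.773
Arc 3: start y=0.000, vy=8.773 → t=1.790, apex=3.926, x_land=116.314, impact vy=-8.773
  bounce: vy ← 0.6·8.773 = 5.264
Arc 4: start y=0.000, vy=5.264 → t=1.074, apex=1.413, x_land=130.096, impact vy=-5.264
  bounce: vy ← 0.6·5.264 = 3.158

1 4.292 30.296 55.062
2 2.984 10.907 93.345
3 1.790 3.926 116.314
4 1.074 1.413 130.096
final: 130.096 3.158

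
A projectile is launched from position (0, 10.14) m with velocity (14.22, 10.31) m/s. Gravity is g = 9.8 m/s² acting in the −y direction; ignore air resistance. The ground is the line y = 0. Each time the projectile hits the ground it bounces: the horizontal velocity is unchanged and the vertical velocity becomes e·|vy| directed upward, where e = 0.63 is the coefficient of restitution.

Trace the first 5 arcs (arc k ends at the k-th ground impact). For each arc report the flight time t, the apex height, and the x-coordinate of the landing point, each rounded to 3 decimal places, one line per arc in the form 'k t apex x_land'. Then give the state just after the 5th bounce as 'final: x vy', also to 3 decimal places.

Arc 1: start y=10.140, vy=10.310 → t=2.834, apex=15.563, x_land=40.303, impact vy=-17.465
  bounce: vy ← 0.63·17.465 = 11.003
Arc 2: start y=0.000, vy=11.003 → t=2.246, apex=6.177, x_land=72.234, impact vy=-11.003
  bounce: vy ← 0.63·11.003 = 6.932
Arc 3: start y=0.000, vy=6.932 → t=1.415, apex=2.452, x_land=92.351, impact vy=-6.932
  bounce: vy ← 0.63·6.932 = 4.367
Arc 4: start y=0.000, vy=4.367 → t=0.891, apex=0.973, x_land=105.025, impact vy=-4.367
  bounce: vy ← 0.63·4.367 = 2.751
Arc 5: start y=0.000, vy=2.751 → t=0.561, apex=0.386, x_land=113.010, impact vy=-2.751
  bounce: vy ← 0.63·2.751 = 1.733

1 2.834 15.563 40.303
2 2.246 6.177 72.234
3 1.415 2.452 92.351
4 0.891 0.973 105.025
5 0.561 0.386 113.010
final: 113.010 1.733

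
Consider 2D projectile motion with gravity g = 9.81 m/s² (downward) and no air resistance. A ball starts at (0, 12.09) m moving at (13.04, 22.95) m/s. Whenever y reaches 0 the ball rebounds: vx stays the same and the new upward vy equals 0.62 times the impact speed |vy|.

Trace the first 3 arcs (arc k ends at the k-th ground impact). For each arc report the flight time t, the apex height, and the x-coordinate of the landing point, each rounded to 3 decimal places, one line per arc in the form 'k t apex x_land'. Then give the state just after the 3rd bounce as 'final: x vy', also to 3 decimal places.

1 5.157 38.935 67.246
2 3.494 14.967 112.802
3 2.166 5.753 141.047
final: 141.047 6.587

Arc 1: start y=12.090, vy=22.950 → t=5.157, apex=38.935, x_land=67.246, impact vy=-27.639
  bounce: vy ← 0.62·27.639 = 17.136
Arc 2: start y=0.000, vy=17.136 → t=3.494, apex=14.967, x_land=112.802, impact vy=-17.136
  bounce: vy ← 0.62·17.136 = 10.624
Arc 3: start y=0.000, vy=10.624 → t=2.166, apex=5.753, x_land=141.047, impact vy=-10.624
  bounce: vy ← 0.62·10.624 = 6.587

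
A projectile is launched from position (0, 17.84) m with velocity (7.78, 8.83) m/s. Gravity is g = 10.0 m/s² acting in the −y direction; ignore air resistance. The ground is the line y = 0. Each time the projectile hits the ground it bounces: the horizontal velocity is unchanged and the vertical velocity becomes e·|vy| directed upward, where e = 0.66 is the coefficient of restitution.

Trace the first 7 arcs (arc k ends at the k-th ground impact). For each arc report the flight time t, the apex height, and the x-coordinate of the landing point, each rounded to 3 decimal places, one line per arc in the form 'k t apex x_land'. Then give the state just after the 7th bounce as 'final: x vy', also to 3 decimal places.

Arc 1: start y=17.840, vy=8.830 → t=2.968, apex=21.738, x_land=23.092, impact vy=-20.851
  bounce: vy ← 0.66·20.851 = 13.762
Arc 2: start y=0.000, vy=13.762 → t=2.752, apex=9.469, x_land=44.505, impact vy=-13.762
  bounce: vy ← 0.66·13.762 = 9.083
Arc 3: start y=0.000, vy=9.083 → t=1.817, apex=4.125, x_land=58.638, impact vy=-9.083
  bounce: vy ← 0.66·9.083 = 5.995
Arc 4: start y=0.000, vy=5.995 → t=1.199, apex=1.797, x_land=67.966, impact vy=-5.995
  bounce: vy ← 0.66·5.995 = 3.956
Arc 5: start y=0.000, vy=3.956 → t=0.791, apex=0.783, x_land=74.122, impact vy=-3.956
  bounce: vy ← 0.66·3.956 = 2.611
Arc 6: start y=0.000, vy=2.611 → t=0.522, apex=0.341, x_land=78.185, impact vy=-2.611
  bounce: vy ← 0.66·2.611 = 1.723
Arc 7: start y=0.000, vy=1.723 → t=0.345, apex=0.149, x_land=80.867, impact vy=-1.723
  bounce: vy ← 0.66·1.723 = 1.137

1 2.968 21.738 23.092
2 2.752 9.469 44.505
3 1.817 4.125 58.638
4 1.199 1.797 67.966
5 0.791 0.783 74.122
6 0.522 0.341 78.185
7 0.345 0.149 80.867
final: 80.867 1.137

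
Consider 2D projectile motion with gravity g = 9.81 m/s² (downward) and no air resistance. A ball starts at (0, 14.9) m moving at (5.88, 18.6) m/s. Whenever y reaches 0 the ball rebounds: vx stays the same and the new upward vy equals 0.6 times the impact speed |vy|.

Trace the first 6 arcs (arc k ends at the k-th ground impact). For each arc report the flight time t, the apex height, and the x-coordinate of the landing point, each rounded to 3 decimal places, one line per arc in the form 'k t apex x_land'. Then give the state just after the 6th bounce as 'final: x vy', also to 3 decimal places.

1 4.471 32.533 26.292
2 3.090 11.712 44.464
3 1.854 4.216 55.367
4 1.113 1.518 61.909
5 0.668 0.546 65.834
6 0.401 0.197 68.189
final: 68.189 1.179

Arc 1: start y=14.900, vy=18.600 → t=4.471, apex=32.533, x_land=26.292, impact vy=-25.265
  bounce: vy ← 0.6·25.265 = 15.159
Arc 2: start y=0.000, vy=15.159 → t=3.090, apex=11.712, x_land=44.464, impact vy=-15.159
  bounce: vy ← 0.6·15.159 = 9.095
Arc 3: start y=0.000, vy=9.095 → t=1.854, apex=4.216, x_land=55.367, impact vy=-9.095
  bounce: vy ← 0.6·9.095 = 5.457
Arc 4: start y=0.000, vy=5.457 → t=1.113, apex=1.518, x_land=61.909, impact vy=-5.457
  bounce: vy ← 0.6·5.457 = 3.274
Arc 5: start y=0.000, vy=3.274 → t=0.668, apex=0.546, x_land=65.834, impact vy=-3.274
  bounce: vy ← 0.6·3.274 = 1.965
Arc 6: start y=0.000, vy=1.965 → t=0.401, apex=0.197, x_land=68.189, impact vy=-1.965
  bounce: vy ← 0.6·1.965 = 1.179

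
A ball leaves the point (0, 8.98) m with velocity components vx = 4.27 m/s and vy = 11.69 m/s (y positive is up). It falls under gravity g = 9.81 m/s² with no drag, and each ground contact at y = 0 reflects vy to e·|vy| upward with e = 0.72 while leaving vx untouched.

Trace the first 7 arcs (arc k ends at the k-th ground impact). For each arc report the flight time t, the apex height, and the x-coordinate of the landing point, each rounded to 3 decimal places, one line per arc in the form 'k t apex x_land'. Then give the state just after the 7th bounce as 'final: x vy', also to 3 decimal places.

Arc 1: start y=8.980, vy=11.690 → t=2.995, apex=15.945, x_land=12.787, impact vy=-17.687
  bounce: vy ← 0.72·17.687 = 12.735
Arc 2: start y=0.000, vy=12.735 → t=2.596, apex=8.266, x_land=23.873, impact vy=-12.735
  bounce: vy ← 0.72·12.735 = 9.169
Arc 3: start y=0.000, vy=9.169 → t=1.869, apex=4.285, x_land=31.855, impact vy=-9.169
  bounce: vy ← 0.72·9.169 = 6.602
Arc 4: start y=0.000, vy=6.602 → t=1.346, apex=2.221, x_land=37.603, impact vy=-6.602
  bounce: vy ← 0.72·6.602 = 4.753
Arc 5: start y=0.000, vy=4.753 → t=0.969, apex=1.152, x_land=41.741, impact vy=-4.753
  bounce: vy ← 0.72·4.753 = 3.422
Arc 6: start y=0.000, vy=3.422 → t=0.698, apex=0.597, x_land=44.720, impact vy=-3.422
  bounce: vy ← 0.72·3.422 = 2.464
Arc 7: start y=0.000, vy=2.464 → t=0.502, apex=0.309, x_land=46.865, impact vy=-2.464
  bounce: vy ← 0.72·2.464 = 1.774

1 2.995 15.945 12.787
2 2.596 8.266 23.873
3 1.869 4.285 31.855
4 1.346 2.221 37.603
5 0.969 1.152 41.741
6 0.698 0.597 44.720
7 0.502 0.309 46.865
final: 46.865 1.774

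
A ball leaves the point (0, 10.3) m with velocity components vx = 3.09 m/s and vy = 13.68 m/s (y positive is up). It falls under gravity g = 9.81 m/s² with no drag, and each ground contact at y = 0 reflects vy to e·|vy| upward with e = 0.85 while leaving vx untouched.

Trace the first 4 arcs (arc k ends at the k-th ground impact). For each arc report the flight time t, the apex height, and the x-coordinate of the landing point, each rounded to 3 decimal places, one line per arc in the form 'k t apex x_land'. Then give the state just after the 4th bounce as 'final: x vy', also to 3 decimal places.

Arc 1: start y=10.300, vy=13.680 → t=3.406, apex=19.838, x_land=10.523, impact vy=-19.729
  bounce: vy ← 0.85·19.729 = 16.770
Arc 2: start y=0.000, vy=16.770 → t=3.419, apex=14.333, x_land=21.088, impact vy=-16.770
  bounce: vy ← 0.85·16.770 = 14.254
Arc 3: start y=0.000, vy=14.254 → t=2.906, apex=10.356, x_land=30.067, impact vy=-14.254
  bounce: vy ← 0.85·14.254 = 12.116
Arc 4: start y=0.000, vy=12.116 → t=2.470, apex=7.482, x_land=37.700, impact vy=-12.116
  bounce: vy ← 0.85·12.116 = 10.299

1 3.406 19.838 10.523
2 3.419 14.333 21.088
3 2.906 10.356 30.067
4 2.470 7.482 37.700
final: 37.700 10.299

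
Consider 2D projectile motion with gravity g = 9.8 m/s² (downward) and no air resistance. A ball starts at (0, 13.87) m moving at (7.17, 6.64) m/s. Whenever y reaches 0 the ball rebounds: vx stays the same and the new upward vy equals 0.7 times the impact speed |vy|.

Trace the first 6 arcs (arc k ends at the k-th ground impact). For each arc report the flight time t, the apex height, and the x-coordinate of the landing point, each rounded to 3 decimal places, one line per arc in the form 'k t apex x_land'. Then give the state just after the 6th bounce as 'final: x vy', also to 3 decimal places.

Arc 1: start y=13.870, vy=6.640 → t=2.491, apex=16.119, x_land=17.863, impact vy=-17.775
  bounce: vy ← 0.7·17.775 = 12.442
Arc 2: start y=0.000, vy=12.442 → t=2.539, apex=7.899, x_land=36.069, impact vy=-12.442
  bounce: vy ← 0.7·12.442 = 8.710
Arc 3: start y=0.000, vy=8.710 → t=1.777, apex=3.870, x_land=48.814, impact vy=-8.710
  bounce: vy ← 0.7·8.710 = 6.097
Arc 4: start y=0.000, vy=6.097 → t=1.244, apex=1.896, x_land=57.735, impact vy=-6.097
  bounce: vy ← 0.7·6.097 = 4.268
Arc 5: start y=0.000, vy=4.268 → t=0.871, apex=0.929, x_land=63.979, impact vy=-4.268
  bounce: vy ← 0.7·4.268 = 2.987
Arc 6: start y=0.000, vy=2.987 → t=0.610, apex=0.455, x_land=68.351, impact vy=-2.987
  bounce: vy ← 0.7·2.987 = 2.091

1 2.491 16.119 17.863
2 2.539 7.899 36.069
3 1.777 3.870 48.814
4 1.244 1.896 57.735
5 0.871 0.929 63.979
6 0.610 0.455 68.351
final: 68.351 2.091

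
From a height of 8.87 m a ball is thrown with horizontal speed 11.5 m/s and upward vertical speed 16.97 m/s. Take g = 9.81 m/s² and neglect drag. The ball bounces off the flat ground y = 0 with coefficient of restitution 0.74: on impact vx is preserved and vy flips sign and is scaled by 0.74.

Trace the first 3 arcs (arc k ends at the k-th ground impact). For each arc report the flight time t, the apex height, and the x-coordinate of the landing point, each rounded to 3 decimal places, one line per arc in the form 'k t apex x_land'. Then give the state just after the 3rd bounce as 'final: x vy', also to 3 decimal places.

1 3.921 23.548 45.091
2 3.243 12.895 82.383
3 2.400 7.061 109.979
final: 109.979 8.710

Arc 1: start y=8.870, vy=16.970 → t=3.921, apex=23.548, x_land=45.091, impact vy=-21.494
  bounce: vy ← 0.74·21.494 = 15.906
Arc 2: start y=0.000, vy=15.906 → t=3.243, apex=12.895, x_land=82.383, impact vy=-15.906
  bounce: vy ← 0.74·15.906 = 11.770
Arc 3: start y=0.000, vy=11.770 → t=2.400, apex=7.061, x_land=109.979, impact vy=-11.770
  bounce: vy ← 0.74·11.770 = 8.710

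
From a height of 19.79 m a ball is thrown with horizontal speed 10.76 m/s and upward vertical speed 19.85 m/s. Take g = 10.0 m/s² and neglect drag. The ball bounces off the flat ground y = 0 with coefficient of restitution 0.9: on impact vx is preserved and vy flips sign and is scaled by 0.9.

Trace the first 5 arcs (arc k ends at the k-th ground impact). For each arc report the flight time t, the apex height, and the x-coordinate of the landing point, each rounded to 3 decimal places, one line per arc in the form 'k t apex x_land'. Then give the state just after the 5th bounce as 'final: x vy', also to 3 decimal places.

1 4.795 39.491 51.598
2 5.059 31.988 106.030
3 4.553 25.910 155.018
4 4.098 20.987 199.107
5 3.688 17.000 238.788
final: 238.788 16.595

Arc 1: start y=19.790, vy=19.850 → t=4.795, apex=39.491, x_land=51.598, impact vy=-28.104
  bounce: vy ← 0.9·28.104 = 25.293
Arc 2: start y=0.000, vy=25.293 → t=5.059, apex=31.988, x_land=106.030, impact vy=-25.293
  bounce: vy ← 0.9·25.293 = 22.764
Arc 3: start y=0.000, vy=22.764 → t=4.553, apex=25.910, x_land=155.018, impact vy=-22.764
  bounce: vy ← 0.9·22.764 = 20.488
Arc 4: start y=0.000, vy=20.488 → t=4.098, apex=20.987, x_land=199.107, impact vy=-20.488
  bounce: vy ← 0.9·20.488 = 18.439
Arc 5: start y=0.000, vy=18.439 → t=3.688, apex=17.000, x_land=238.788, impact vy=-18.439
  bounce: vy ← 0.9·18.439 = 16.595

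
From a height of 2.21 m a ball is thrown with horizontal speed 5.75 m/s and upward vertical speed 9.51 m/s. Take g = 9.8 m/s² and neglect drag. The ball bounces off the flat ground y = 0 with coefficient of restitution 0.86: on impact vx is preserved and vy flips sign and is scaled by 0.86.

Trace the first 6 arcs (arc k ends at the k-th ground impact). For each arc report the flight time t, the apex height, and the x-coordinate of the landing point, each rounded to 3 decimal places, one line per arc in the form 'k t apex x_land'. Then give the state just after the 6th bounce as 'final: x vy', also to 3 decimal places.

1 2.151 6.824 12.366
2 2.030 5.047 24.037
3 1.746 3.733 34.075
4 1.501 2.761 42.707
5 1.291 2.042 50.131
6 1.110 1.510 56.515
final: 56.515 4.679

Arc 1: start y=2.210, vy=9.510 → t=2.151, apex=6.824, x_land=12.366, impact vy=-11.565
  bounce: vy ← 0.86·11.565 = 9.946
Arc 2: start y=0.000, vy=9.946 → t=2.030, apex=5.047, x_land=24.037, impact vy=-9.946
  bounce: vy ← 0.86·9.946 = 8.554
Arc 3: start y=0.000, vy=8.554 → t=1.746, apex=3.733, x_land=34.075, impact vy=-8.554
  bounce: vy ← 0.86·8.554 = 7.356
Arc 4: start y=0.000, vy=7.356 → t=1.501, apex=2.761, x_land=42.707, impact vy=-7.356
  bounce: vy ← 0.86·7.356 = 6.326
Arc 5: start y=0.000, vy=6.326 → t=1.291, apex=2.042, x_land=50.131, impact vy=-6.326
  bounce: vy ← 0.86·6.326 = 5.441
Arc 6: start y=0.000, vy=5.441 → t=1.110, apex=1.510, x_land=56.515, impact vy=-5.441
  bounce: vy ← 0.86·5.441 = 4.679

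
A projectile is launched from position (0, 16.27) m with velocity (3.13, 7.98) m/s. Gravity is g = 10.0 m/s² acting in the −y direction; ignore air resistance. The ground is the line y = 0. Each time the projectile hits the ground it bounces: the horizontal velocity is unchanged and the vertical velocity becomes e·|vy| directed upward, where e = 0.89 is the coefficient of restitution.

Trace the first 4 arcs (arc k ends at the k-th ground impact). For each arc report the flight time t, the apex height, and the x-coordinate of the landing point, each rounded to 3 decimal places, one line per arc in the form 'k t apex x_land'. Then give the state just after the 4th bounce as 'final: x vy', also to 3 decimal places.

1 2.771 19.454 8.672
2 3.511 15.410 19.661
3 3.125 12.206 29.442
4 2.781 9.668 38.147
final: 38.147 12.376

Arc 1: start y=16.270, vy=7.980 → t=2.771, apex=19.454, x_land=8.672, impact vy=-19.725
  bounce: vy ← 0.89·19.725 = 17.555
Arc 2: start y=0.000, vy=17.555 → t=3.511, apex=15.410, x_land=19.661, impact vy=-17.555
  bounce: vy ← 0.89·17.555 = 15.624
Arc 3: start y=0.000, vy=15.624 → t=3.125, apex=12.206, x_land=29.442, impact vy=-15.624
  bounce: vy ← 0.89·15.624 = 13.906
Arc 4: start y=0.000, vy=13.906 → t=2.781, apex=9.668, x_land=38.147, impact vy=-13.906
  bounce: vy ← 0.89·13.906 = 12.376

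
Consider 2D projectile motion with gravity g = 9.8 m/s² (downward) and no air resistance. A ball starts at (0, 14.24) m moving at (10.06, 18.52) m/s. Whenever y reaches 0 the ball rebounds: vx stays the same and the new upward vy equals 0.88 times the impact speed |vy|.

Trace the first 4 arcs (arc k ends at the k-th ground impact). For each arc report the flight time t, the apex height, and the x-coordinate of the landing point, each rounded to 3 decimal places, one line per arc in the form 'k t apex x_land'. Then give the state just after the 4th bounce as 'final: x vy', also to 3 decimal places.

1 4.435 31.740 44.615
2 4.479 24.579 89.677
3 3.942 19.034 129.332
4 3.469 14.740 164.228
final: 164.228 14.957

Arc 1: start y=14.240, vy=18.520 → t=4.435, apex=31.740, x_land=44.615, impact vy=-24.942
  bounce: vy ← 0.88·24.942 = 21.949
Arc 2: start y=0.000, vy=21.949 → t=4.479, apex=24.579, x_land=89.677, impact vy=-21.949
  bounce: vy ← 0.88·21.949 = 19.315
Arc 3: start y=0.000, vy=19.315 → t=3.942, apex=19.034, x_land=129.332, impact vy=-19.315
  bounce: vy ← 0.88·19.315 = 16.997
Arc 4: start y=0.000, vy=16.997 → t=3.469, apex=14.740, x_land=164.228, impact vy=-16.997
  bounce: vy ← 0.88·16.997 = 14.957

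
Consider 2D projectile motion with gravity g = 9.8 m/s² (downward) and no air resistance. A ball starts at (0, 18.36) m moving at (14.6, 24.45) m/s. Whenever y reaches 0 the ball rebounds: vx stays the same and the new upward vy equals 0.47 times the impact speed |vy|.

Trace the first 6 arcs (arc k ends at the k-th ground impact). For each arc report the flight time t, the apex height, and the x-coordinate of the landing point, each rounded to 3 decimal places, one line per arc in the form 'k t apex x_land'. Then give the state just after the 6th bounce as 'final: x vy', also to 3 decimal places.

1 5.653 48.860 82.529
2 2.968 10.793 125.866
3 1.395 2.384 146.234
4 0.656 0.527 155.808
5 0.308 0.116 160.307
6 0.145 0.026 162.422
final: 162.422 0.334

Arc 1: start y=18.360, vy=24.450 → t=5.653, apex=48.860, x_land=82.529, impact vy=-30.946
  bounce: vy ← 0.47·30.946 = 14.545
Arc 2: start y=0.000, vy=14.545 → t=2.968, apex=10.793, x_land=125.866, impact vy=-14.545
  bounce: vy ← 0.47·14.545 = 6.836
Arc 3: start y=0.000, vy=6.836 → t=1.395, apex=2.384, x_land=146.234, impact vy=-6.836
  bounce: vy ← 0.47·6.836 = 3.213
Arc 4: start y=0.000, vy=3.213 → t=0.656, apex=0.527, x_land=155.808, impact vy=-3.213
  bounce: vy ← 0.47·3.213 = 1.510
Arc 5: start y=0.000, vy=1.510 → t=0.308, apex=0.116, x_land=160.307, impact vy=-1.510
  bounce: vy ← 0.47·1.510 = 0.710
Arc 6: start y=0.000, vy=0.710 → t=0.145, apex=0.026, x_land=162.422, impact vy=-0.710
  bounce: vy ← 0.47·0.710 = 0.334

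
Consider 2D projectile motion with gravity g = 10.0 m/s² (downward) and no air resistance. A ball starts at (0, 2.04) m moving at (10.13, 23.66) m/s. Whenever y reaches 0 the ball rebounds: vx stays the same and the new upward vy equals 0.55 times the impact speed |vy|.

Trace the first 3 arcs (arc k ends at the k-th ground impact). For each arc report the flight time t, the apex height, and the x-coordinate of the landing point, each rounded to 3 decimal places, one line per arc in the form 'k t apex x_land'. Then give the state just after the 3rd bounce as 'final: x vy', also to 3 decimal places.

1 4.817 30.030 48.793
2 2.696 9.084 76.101
3 1.483 2.748 91.121
final: 91.121 4.077

Arc 1: start y=2.040, vy=23.660 → t=4.817, apex=30.030, x_land=48.793, impact vy=-24.507
  bounce: vy ← 0.55·24.507 = 13.479
Arc 2: start y=0.000, vy=13.479 → t=2.696, apex=9.084, x_land=76.101, impact vy=-13.479
  bounce: vy ← 0.55·13.479 = 7.413
Arc 3: start y=0.000, vy=7.413 → t=1.483, apex=2.748, x_land=91.121, impact vy=-7.413
  bounce: vy ← 0.55·7.413 = 4.077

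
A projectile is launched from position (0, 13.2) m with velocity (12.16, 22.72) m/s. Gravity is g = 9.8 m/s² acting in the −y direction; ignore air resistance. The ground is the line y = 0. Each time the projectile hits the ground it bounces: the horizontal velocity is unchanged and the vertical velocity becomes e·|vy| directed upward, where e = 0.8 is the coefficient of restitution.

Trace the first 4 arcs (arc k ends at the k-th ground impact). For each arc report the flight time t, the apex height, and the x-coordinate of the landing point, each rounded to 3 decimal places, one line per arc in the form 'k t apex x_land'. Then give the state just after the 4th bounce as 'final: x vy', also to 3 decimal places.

Arc 1: start y=13.200, vy=22.720 → t=5.159, apex=39.537, x_land=62.732, impact vy=-27.837
  bounce: vy ← 0.8·27.837 = 22.270
Arc 2: start y=0.000, vy=22.270 → t=4.545, apex=25.303, x_land=117.998, impact vy=-22.270
  bounce: vy ← 0.8·22.270 = 17.816
Arc 3: start y=0.000, vy=17.816 → t=3.636, apex=16.194, x_land=162.211, impact vy=-17.816
  bounce: vy ← 0.8·17.816 = 14.253
Arc 4: start y=0.000, vy=14.253 → t=2.909, apex=10.364, x_land=197.581, impact vy=-14.253
  bounce: vy ← 0.8·14.253 = 11.402

1 5.159 39.537 62.732
2 4.545 25.303 117.998
3 3.636 16.194 162.211
4 2.909 10.364 197.581
final: 197.581 11.402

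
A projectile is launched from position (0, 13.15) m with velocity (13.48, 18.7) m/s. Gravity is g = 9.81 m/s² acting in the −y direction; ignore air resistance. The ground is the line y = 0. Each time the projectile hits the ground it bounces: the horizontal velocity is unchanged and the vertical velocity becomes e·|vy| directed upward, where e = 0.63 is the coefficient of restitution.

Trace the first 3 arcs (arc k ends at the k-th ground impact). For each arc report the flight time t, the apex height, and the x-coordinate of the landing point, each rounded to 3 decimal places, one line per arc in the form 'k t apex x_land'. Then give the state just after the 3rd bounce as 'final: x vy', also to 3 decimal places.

Arc 1: start y=13.150, vy=18.700 → t=4.419, apex=30.973, x_land=59.570, impact vy=-24.651
  bounce: vy ← 0.63·24.651 = 15.530
Arc 2: start y=0.000, vy=15.530 → t=3.166, apex=12.293, x_land=102.250, impact vy=-15.530
  bounce: vy ← 0.63·15.530 = 9.784
Arc 3: start y=0.000, vy=9.784 → t=1.995, apex=4.879, x_land=129.139, impact vy=-9.784
  bounce: vy ← 0.63·9.784 = 6.164

1 4.419 30.973 59.570
2 3.166 12.293 102.250
3 1.995 4.879 129.139
final: 129.139 6.164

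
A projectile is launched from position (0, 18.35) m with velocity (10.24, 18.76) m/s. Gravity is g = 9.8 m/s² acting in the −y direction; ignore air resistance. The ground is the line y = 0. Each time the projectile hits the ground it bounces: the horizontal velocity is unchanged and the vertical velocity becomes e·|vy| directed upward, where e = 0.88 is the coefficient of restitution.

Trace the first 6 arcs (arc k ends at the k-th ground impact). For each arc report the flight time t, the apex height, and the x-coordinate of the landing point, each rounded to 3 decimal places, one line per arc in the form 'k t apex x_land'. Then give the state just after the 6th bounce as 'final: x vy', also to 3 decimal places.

1 4.636 36.306 47.476
2 4.791 28.115 96.533
3 4.216 21.773 139.704
4 3.710 16.861 177.694
5 3.265 13.057 211.125
6 2.873 10.111 240.544
final: 240.544 12.388

Arc 1: start y=18.350, vy=18.760 → t=4.636, apex=36.306, x_land=47.476, impact vy=-26.676
  bounce: vy ← 0.88·26.676 = 23.475
Arc 2: start y=0.000, vy=23.475 → t=4.791, apex=28.115, x_land=96.533, impact vy=-23.475
  bounce: vy ← 0.88·23.475 = 20.658
Arc 3: start y=0.000, vy=20.658 → t=4.216, apex=21.773, x_land=139.704, impact vy=-20.658
  bounce: vy ← 0.88·20.658 = 18.179
Arc 4: start y=0.000, vy=18.179 → t=3.710, apex=16.861, x_land=177.694, impact vy=-18.179
  bounce: vy ← 0.88·18.179 = 15.997
Arc 5: start y=0.000, vy=15.997 → t=3.265, apex=13.057, x_land=211.125, impact vy=-15.997
  bounce: vy ← 0.88·15.997 = 14.078
Arc 6: start y=0.000, vy=14.078 → t=2.873, apex=10.111, x_land=240.544, impact vy=-14.078
  bounce: vy ← 0.88·14.078 = 12.388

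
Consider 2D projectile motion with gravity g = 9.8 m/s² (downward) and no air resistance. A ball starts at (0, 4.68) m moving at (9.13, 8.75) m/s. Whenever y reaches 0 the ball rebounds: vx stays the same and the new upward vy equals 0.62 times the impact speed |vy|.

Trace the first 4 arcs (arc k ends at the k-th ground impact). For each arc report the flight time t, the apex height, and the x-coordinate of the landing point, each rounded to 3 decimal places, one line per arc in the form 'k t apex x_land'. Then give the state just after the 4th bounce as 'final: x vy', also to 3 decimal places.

Arc 1: start y=4.680, vy=8.750 → t=2.217, apex=8.586, x_land=20.238, impact vy=-12.973
  bounce: vy ← 0.62·12.973 = 8.043
Arc 2: start y=0.000, vy=8.043 → t=1.641, apex=3.301, x_land=35.224, impact vy=-8.043
  bounce: vy ← 0.62·8.043 = 4.987
Arc 3: start y=0.000, vy=4.987 → t=1.018, apex=1.269, x_land=44.515, impact vy=-4.987
  bounce: vy ← 0.62·4.987 = 3.092
Arc 4: start y=0.000, vy=3.092 → t=0.631, apex=0.488, x_land=50.276, impact vy=-3.092
  bounce: vy ← 0.62·3.092 = 1.917

1 2.217 8.586 20.238
2 1.641 3.301 35.224
3 1.018 1.269 44.515
4 0.631 0.488 50.276
final: 50.276 1.917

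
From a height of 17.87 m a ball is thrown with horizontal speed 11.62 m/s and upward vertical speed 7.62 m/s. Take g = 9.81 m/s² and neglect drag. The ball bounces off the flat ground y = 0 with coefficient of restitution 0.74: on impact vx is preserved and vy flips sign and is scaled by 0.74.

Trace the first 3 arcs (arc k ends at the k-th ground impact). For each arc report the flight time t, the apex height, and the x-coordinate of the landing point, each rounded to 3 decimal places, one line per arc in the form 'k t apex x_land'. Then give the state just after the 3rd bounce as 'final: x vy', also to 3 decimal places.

1 2.837 20.829 32.972
2 3.050 11.406 68.411
3 2.257 6.246 94.636
final: 94.636 8.192

Arc 1: start y=17.870, vy=7.620 → t=2.837, apex=20.829, x_land=32.972, impact vy=-20.216
  bounce: vy ← 0.74·20.216 = 14.960
Arc 2: start y=0.000, vy=14.960 → t=3.050, apex=11.406, x_land=68.411, impact vy=-14.960
  bounce: vy ← 0.74·14.960 = 11.070
Arc 3: start y=0.000, vy=11.070 → t=2.257, apex=6.246, x_land=94.636, impact vy=-11.070
  bounce: vy ← 0.74·11.070 = 8.192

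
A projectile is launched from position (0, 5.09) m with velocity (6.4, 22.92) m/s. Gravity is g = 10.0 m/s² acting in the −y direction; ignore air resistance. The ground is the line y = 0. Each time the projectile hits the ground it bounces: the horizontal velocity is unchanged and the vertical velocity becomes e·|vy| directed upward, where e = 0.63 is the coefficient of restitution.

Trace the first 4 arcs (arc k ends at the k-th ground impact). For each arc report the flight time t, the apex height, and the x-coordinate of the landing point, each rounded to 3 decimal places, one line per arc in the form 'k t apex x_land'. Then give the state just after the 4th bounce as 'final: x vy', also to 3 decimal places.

Arc 1: start y=5.090, vy=22.920 → t=4.796, apex=31.356, x_land=30.696, impact vy=-25.042
  bounce: vy ← 0.63·25.042 = 15.777
Arc 2: start y=0.000, vy=15.777 → t=3.155, apex=12.445, x_land=50.890, impact vy=-15.777
  bounce: vy ← 0.63·15.777 = 9.939
Arc 3: start y=0.000, vy=9.939 → t=1.988, apex=4.940, x_land=63.613, impact vy=-9.939
  bounce: vy ← 0.63·9.939 = 6.262
Arc 4: start y=0.000, vy=6.262 → t=1.252, apex=1.961, x_land=71.628, impact vy=-6.262
  bounce: vy ← 0.63·6.262 = 3.945

1 4.796 31.356 30.696
2 3.155 12.445 50.890
3 1.988 4.940 63.613
4 1.252 1.961 71.628
final: 71.628 3.945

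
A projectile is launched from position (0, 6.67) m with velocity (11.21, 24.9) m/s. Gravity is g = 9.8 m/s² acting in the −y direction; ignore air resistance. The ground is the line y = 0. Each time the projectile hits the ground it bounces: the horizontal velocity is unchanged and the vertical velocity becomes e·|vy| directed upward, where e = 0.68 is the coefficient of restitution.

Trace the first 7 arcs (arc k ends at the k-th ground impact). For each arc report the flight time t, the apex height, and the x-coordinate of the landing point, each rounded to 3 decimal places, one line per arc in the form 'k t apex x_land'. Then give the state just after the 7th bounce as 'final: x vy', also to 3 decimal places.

1 5.337 38.303 59.824
2 3.802 17.711 102.449
3 2.586 8.190 131.434
4 1.758 3.787 151.144
5 1.196 1.751 164.547
6 0.813 0.810 173.661
7 0.553 0.374 179.858
final: 179.858 1.842

Arc 1: start y=6.670, vy=24.900 → t=5.337, apex=38.303, x_land=59.824, impact vy=-27.400
  bounce: vy ← 0.68·27.400 = 18.632
Arc 2: start y=0.000, vy=18.632 → t=3.802, apex=17.711, x_land=102.449, impact vy=-18.632
  bounce: vy ← 0.68·18.632 = 12.670
Arc 3: start y=0.000, vy=12.670 → t=2.586, apex=8.190, x_land=131.434, impact vy=-12.670
  bounce: vy ← 0.68·12.670 = 8.615
Arc 4: start y=0.000, vy=8.615 → t=1.758, apex=3.787, x_land=151.144, impact vy=-8.615
  bounce: vy ← 0.68·8.615 = 5.858
Arc 5: start y=0.000, vy=5.858 → t=1.196, apex=1.751, x_land=164.547, impact vy=-5.858
  bounce: vy ← 0.68·5.858 = 3.984
Arc 6: start y=0.000, vy=3.984 → t=0.813, apex=0.810, x_land=173.661, impact vy=-3.984
  bounce: vy ← 0.68·3.984 = 2.709
Arc 7: start y=0.000, vy=2.709 → t=0.553, apex=0.374, x_land=179.858, impact vy=-2.709
  bounce: vy ← 0.68·2.709 = 1.842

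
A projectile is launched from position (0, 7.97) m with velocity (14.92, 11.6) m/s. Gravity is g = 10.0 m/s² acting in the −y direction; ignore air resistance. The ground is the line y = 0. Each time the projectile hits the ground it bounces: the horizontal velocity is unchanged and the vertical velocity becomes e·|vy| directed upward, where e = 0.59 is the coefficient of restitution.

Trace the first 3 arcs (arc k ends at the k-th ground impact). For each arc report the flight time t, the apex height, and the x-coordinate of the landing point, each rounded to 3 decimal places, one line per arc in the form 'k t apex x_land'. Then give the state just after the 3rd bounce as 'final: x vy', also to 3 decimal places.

1 2.875 14.698 42.888
2 2.023 5.116 73.073
3 1.194 1.781 90.882
final: 90.882 3.521

Arc 1: start y=7.970, vy=11.600 → t=2.875, apex=14.698, x_land=42.888, impact vy=-17.145
  bounce: vy ← 0.59·17.145 = 10.116
Arc 2: start y=0.000, vy=10.116 → t=2.023, apex=5.116, x_land=73.073, impact vy=-10.116
  bounce: vy ← 0.59·10.116 = 5.968
Arc 3: start y=0.000, vy=5.968 → t=1.194, apex=1.781, x_land=90.882, impact vy=-5.968
  bounce: vy ← 0.59·5.968 = 3.521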